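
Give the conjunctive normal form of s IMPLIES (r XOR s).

NOT s OR NOT r

s IMPLIES (r XOR s)
≡ NOT s OR (r XOR s)   [eliminate IMPLIES]
≡ NOT s OR ((r OR s) AND NOT (r AND s))   [expand XOR]
≡ NOT s OR ((r OR s) AND (NOT r OR NOT s))   [De Morgan]
≡ (NOT s OR r OR s) AND (NOT s OR NOT r OR NOT s)   [distribute OR over AND]
≡ NOT s OR NOT r   [simplify]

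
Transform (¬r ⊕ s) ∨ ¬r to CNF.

(¬r ⊕ s) ∨ ¬r
⇔ ((¬r ∨ s) ∧ ¬(¬r ∧ s)) ∨ ¬r   — expand ⊕
⇔ ((¬r ∨ s) ∧ (¬¬r ∨ ¬s)) ∨ ¬r   — De Morgan
⇔ ((¬r ∨ s) ∧ (r ∨ ¬s)) ∨ ¬r   — double negation
⇔ (¬r ∨ s ∨ ¬r) ∧ (r ∨ ¬s ∨ ¬r)   — distribute ∨ over ∧
⇔ ¬r ∨ s   — simplify

¬r ∨ s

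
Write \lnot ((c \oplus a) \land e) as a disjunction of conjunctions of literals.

\lnot ((c \oplus a) \land e)
⇔ \lnot ((c \land \lnot a \lor \lnot c \land a) \land e)
⇔ \lnot (c \land \lnot a \lor \lnot c \land a) \lor \lnot e
⇔ \lnot (c \land \lnot a) \land \lnot (\lnot c \land a) \lor \lnot e
⇔ (\lnot c \lor \lnot \lnot a) \land \lnot (\lnot c \land a) \lor \lnot e
⇔ (\lnot c \lor a) \land \lnot (\lnot c \land a) \lor \lnot e
⇔ (\lnot c \lor a) \land (\lnot \lnot c \lor \lnot a) \lor \lnot e
⇔ (\lnot c \lor a) \land (c \lor \lnot a) \lor \lnot e
⇔ \lnot c \land c \lor \lnot c \land \lnot a \lor a \land c \lor a \land \lnot a \lor \lnot e
⇔ \lnot c \land \lnot a \lor a \land c \lor \lnot e

\lnot c \land \lnot a \lor a \land c \lor \lnot e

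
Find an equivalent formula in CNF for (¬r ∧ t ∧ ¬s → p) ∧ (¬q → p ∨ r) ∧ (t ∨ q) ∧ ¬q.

(r ∨ ¬t ∨ s ∨ p) ∧ (q ∨ p ∨ r) ∧ (t ∨ q) ∧ ¬q

(¬r ∧ t ∧ ¬s → p) ∧ (¬q → p ∨ r) ∧ (t ∨ q) ∧ ¬q
≡ (¬(¬r ∧ t ∧ ¬s) ∨ p) ∧ (¬q → p ∨ r) ∧ (t ∨ q) ∧ ¬q   (eliminate →)
≡ (¬(¬r ∧ t ∧ ¬s) ∨ p) ∧ (¬¬q ∨ p ∨ r) ∧ (t ∨ q) ∧ ¬q   (eliminate →)
≡ (¬¬r ∨ ¬t ∨ ¬¬s ∨ p) ∧ (¬¬q ∨ p ∨ r) ∧ (t ∨ q) ∧ ¬q   (De Morgan)
≡ (r ∨ ¬t ∨ ¬¬s ∨ p) ∧ (¬¬q ∨ p ∨ r) ∧ (t ∨ q) ∧ ¬q   (double negation)
≡ (r ∨ ¬t ∨ s ∨ p) ∧ (¬¬q ∨ p ∨ r) ∧ (t ∨ q) ∧ ¬q   (double negation)
≡ (r ∨ ¬t ∨ s ∨ p) ∧ (q ∨ p ∨ r) ∧ (t ∨ q) ∧ ¬q   (double negation)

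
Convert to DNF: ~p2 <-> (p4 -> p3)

(p2 & p4 & ~p3) | (~p4 & ~p2) | (p3 & ~p2)

~p2 <-> (p4 -> p3)
≡ (~p2 -> (p4 -> p3)) & ((p4 -> p3) -> ~p2)   [eliminate <->]
≡ (~~p2 | (p4 -> p3)) & ((p4 -> p3) -> ~p2)   [eliminate ->]
≡ (~~p2 | ~p4 | p3) & ((p4 -> p3) -> ~p2)   [eliminate ->]
≡ (~~p2 | ~p4 | p3) & (~(p4 -> p3) | ~p2)   [eliminate ->]
≡ (~~p2 | ~p4 | p3) & (~(~p4 | p3) | ~p2)   [eliminate ->]
≡ (p2 | ~p4 | p3) & (~(~p4 | p3) | ~p2)   [double negation]
≡ (p2 | ~p4 | p3) & ((~~p4 & ~p3) | ~p2)   [De Morgan]
≡ (p2 | ~p4 | p3) & ((p4 & ~p3) | ~p2)   [double negation]
≡ (p2 & p4 & ~p3) | (p2 & ~p2) | (~p4 & p4 & ~p3) | (~p4 & ~p2) | (p3 & p4 & ~p3) | (p3 & ~p2)   [distribute & over |]
≡ (p2 & p4 & ~p3) | (~p4 & ~p2) | (p3 & ~p2)   [simplify]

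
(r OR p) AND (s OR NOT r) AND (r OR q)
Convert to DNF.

(r AND s) OR (p AND s AND q) OR (p AND NOT r AND q)

(r OR p) AND (s OR NOT r) AND (r OR q)
= (r AND s AND r) OR (r AND s AND q) OR (r AND NOT r AND r) OR (r AND NOT r AND q) OR (p AND s AND r) OR (p AND s AND q) OR (p AND NOT r AND r) OR (p AND NOT r AND q)
= (r AND s) OR (p AND s AND q) OR (p AND NOT r AND q)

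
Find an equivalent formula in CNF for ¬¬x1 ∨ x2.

x1 ∨ x2

¬¬x1 ∨ x2
≡ x1 ∨ x2   [double negation]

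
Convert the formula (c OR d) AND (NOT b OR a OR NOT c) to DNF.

(c OR d) AND (NOT b OR a OR NOT c)
≡ (c AND NOT b) OR (c AND a) OR (c AND NOT c) OR (d AND NOT b) OR (d AND a) OR (d AND NOT c)   — distribute AND over OR
≡ (c AND NOT b) OR (c AND a) OR (d AND NOT b) OR (d AND a) OR (d AND NOT c)   — simplify

(c AND NOT b) OR (c AND a) OR (d AND NOT b) OR (d AND a) OR (d AND NOT c)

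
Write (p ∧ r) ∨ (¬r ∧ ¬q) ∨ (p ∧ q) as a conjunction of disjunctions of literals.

(p ∧ r) ∨ (¬r ∧ ¬q) ∨ (p ∧ q)
≡ (p ∨ ¬r ∨ p) ∧ (p ∨ ¬r ∨ q) ∧ (p ∨ ¬q ∨ p) ∧ (p ∨ ¬q ∨ q) ∧ (r ∨ ¬r ∨ p) ∧ (r ∨ ¬r ∨ q) ∧ (r ∨ ¬q ∨ p) ∧ (r ∨ ¬q ∨ q)   [distribute ∨ over ∧]
≡ (p ∨ ¬r) ∧ (p ∨ ¬q)   [simplify]

(p ∨ ¬r) ∧ (p ∨ ¬q)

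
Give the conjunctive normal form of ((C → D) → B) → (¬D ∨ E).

¬B ∨ ¬D ∨ E

((C → D) → B) → (¬D ∨ E)
⇔ ¬((C → D) → B) ∨ ¬D ∨ E   [eliminate →]
⇔ ¬(¬(C → D) ∨ B) ∨ ¬D ∨ E   [eliminate →]
⇔ ¬(¬(¬C ∨ D) ∨ B) ∨ ¬D ∨ E   [eliminate →]
⇔ (¬¬(¬C ∨ D) ∧ ¬B) ∨ ¬D ∨ E   [De Morgan]
⇔ ((¬C ∨ D) ∧ ¬B) ∨ ¬D ∨ E   [double negation]
⇔ (¬C ∨ D ∨ ¬D ∨ E) ∧ (¬B ∨ ¬D ∨ E)   [distribute ∨ over ∧]
⇔ ¬B ∨ ¬D ∨ E   [simplify]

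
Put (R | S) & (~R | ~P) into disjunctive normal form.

(R & ~P) | (S & ~R) | (S & ~P)

(R | S) & (~R | ~P)
≡ (R & ~R) | (R & ~P) | (S & ~R) | (S & ~P)   — distribute & over |
≡ (R & ~P) | (S & ~R) | (S & ~P)   — simplify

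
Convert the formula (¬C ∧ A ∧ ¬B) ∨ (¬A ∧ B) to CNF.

(¬C ∨ ¬A) ∧ (¬C ∨ B) ∧ (A ∨ B) ∧ (¬B ∨ ¬A)

(¬C ∧ A ∧ ¬B) ∨ (¬A ∧ B)
≡ (¬C ∨ ¬A) ∧ (¬C ∨ B) ∧ (A ∨ ¬A) ∧ (A ∨ B) ∧ (¬B ∨ ¬A) ∧ (¬B ∨ B)   [distribute ∨ over ∧]
≡ (¬C ∨ ¬A) ∧ (¬C ∨ B) ∧ (A ∨ B) ∧ (¬B ∨ ¬A)   [simplify]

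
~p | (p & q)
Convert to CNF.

~p | q

~p | (p & q)
= (~p | p) & (~p | q)   — distribute | over &
= ~p | q   — simplify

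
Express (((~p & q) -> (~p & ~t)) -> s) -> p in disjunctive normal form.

(~q & ~s) | (~p & ~t & ~s) | p

(((~p & q) -> (~p & ~t)) -> s) -> p
≡ ~(((~p & q) -> (~p & ~t)) -> s) | p   — eliminate ->
≡ ~(~((~p & q) -> (~p & ~t)) | s) | p   — eliminate ->
≡ ~(~(~(~p & q) | (~p & ~t)) | s) | p   — eliminate ->
≡ (~~(~(~p & q) | (~p & ~t)) & ~s) | p   — De Morgan
≡ ((~(~p & q) | (~p & ~t)) & ~s) | p   — double negation
≡ ((~~p | ~q | (~p & ~t)) & ~s) | p   — De Morgan
≡ ((p | ~q | (~p & ~t)) & ~s) | p   — double negation
≡ (p & ~s) | (~q & ~s) | (~p & ~t & ~s) | p   — distribute & over |
≡ (~q & ~s) | (~p & ~t & ~s) | p   — simplify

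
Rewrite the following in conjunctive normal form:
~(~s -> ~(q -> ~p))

~s & (~q | ~p)

~(~s -> ~(q -> ~p))
⇔ ~(~~s | ~(q -> ~p))   [eliminate ->]
⇔ ~(~~s | ~(~q | ~p))   [eliminate ->]
⇔ ~~~s & ~~(~q | ~p)   [De Morgan]
⇔ ~s & ~~(~q | ~p)   [double negation]
⇔ ~s & (~q | ~p)   [double negation]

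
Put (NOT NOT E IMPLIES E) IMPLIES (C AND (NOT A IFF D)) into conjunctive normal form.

(E OR C) AND (E OR A OR D) AND (E OR NOT D OR NOT A) AND (NOT E OR C) AND (NOT E OR A OR D) AND (NOT E OR NOT D OR NOT A)

(NOT NOT E IMPLIES E) IMPLIES (C AND (NOT A IFF D))
≡ NOT (NOT NOT E IMPLIES E) OR (C AND (NOT A IFF D))   [eliminate IMPLIES]
≡ NOT (NOT NOT NOT E OR E) OR (C AND (NOT A IFF D))   [eliminate IMPLIES]
≡ NOT (NOT NOT NOT E OR E) OR (C AND (NOT A IMPLIES D) AND (D IMPLIES NOT A))   [eliminate IFF]
≡ NOT (NOT NOT NOT E OR E) OR (C AND (NOT NOT A OR D) AND (D IMPLIES NOT A))   [eliminate IMPLIES]
≡ NOT (NOT NOT NOT E OR E) OR (C AND (NOT NOT A OR D) AND (NOT D OR NOT A))   [eliminate IMPLIES]
≡ (NOT NOT NOT NOT E AND NOT E) OR (C AND (NOT NOT A OR D) AND (NOT D OR NOT A))   [De Morgan]
≡ (NOT NOT E AND NOT E) OR (C AND (NOT NOT A OR D) AND (NOT D OR NOT A))   [double negation]
≡ (E AND NOT E) OR (C AND (NOT NOT A OR D) AND (NOT D OR NOT A))   [double negation]
≡ (E AND NOT E) OR (C AND (A OR D) AND (NOT D OR NOT A))   [double negation]
≡ (E OR C) AND (E OR A OR D) AND (E OR NOT D OR NOT A) AND (NOT E OR C) AND (NOT E OR A OR D) AND (NOT E OR NOT D OR NOT A)   [distribute OR over AND]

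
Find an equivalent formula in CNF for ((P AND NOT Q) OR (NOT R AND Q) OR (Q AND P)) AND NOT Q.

((P AND NOT Q) OR (NOT R AND Q) OR (Q AND P)) AND NOT Q
⇔ (P OR NOT R OR Q) AND (P OR NOT R OR P) AND (P OR Q OR Q) AND (P OR Q OR P) AND (NOT Q OR NOT R OR Q) AND (NOT Q OR NOT R OR P) AND (NOT Q OR Q OR Q) AND (NOT Q OR Q OR P) AND NOT Q   [distribute OR over AND]
⇔ (P OR NOT R) AND (P OR Q) AND NOT Q   [simplify]

(P OR NOT R) AND (P OR Q) AND NOT Q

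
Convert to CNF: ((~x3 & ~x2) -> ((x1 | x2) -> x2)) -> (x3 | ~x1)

((~x3 & ~x2) -> ((x1 | x2) -> x2)) -> (x3 | ~x1)
⇔ ~((~x3 & ~x2) -> ((x1 | x2) -> x2)) | x3 | ~x1   (eliminate ->)
⇔ ~(~(~x3 & ~x2) | ((x1 | x2) -> x2)) | x3 | ~x1   (eliminate ->)
⇔ ~(~(~x3 & ~x2) | ~(x1 | x2) | x2) | x3 | ~x1   (eliminate ->)
⇔ (~~(~x3 & ~x2) & ~~(x1 | x2) & ~x2) | x3 | ~x1   (De Morgan)
⇔ (~x3 & ~x2 & ~~(x1 | x2) & ~x2) | x3 | ~x1   (double negation)
⇔ (~x3 & ~x2 & (x1 | x2) & ~x2) | x3 | ~x1   (double negation)
⇔ (~x3 | x3 | ~x1) & (~x2 | x3 | ~x1) & (x1 | x2 | x3 | ~x1) & (~x2 | x3 | ~x1)   (distribute | over &)
⇔ ~x2 | x3 | ~x1   (simplify)

~x2 | x3 | ~x1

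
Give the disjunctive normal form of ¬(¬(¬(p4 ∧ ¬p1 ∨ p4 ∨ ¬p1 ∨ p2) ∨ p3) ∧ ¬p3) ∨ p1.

p3 ∨ p1

¬(¬(¬(p4 ∧ ¬p1 ∨ p4 ∨ ¬p1 ∨ p2) ∨ p3) ∧ ¬p3) ∨ p1
≡ ¬¬(¬(p4 ∧ ¬p1 ∨ p4 ∨ ¬p1 ∨ p2) ∨ p3) ∨ ¬¬p3 ∨ p1   [De Morgan]
≡ ¬(p4 ∧ ¬p1 ∨ p4 ∨ ¬p1 ∨ p2) ∨ p3 ∨ ¬¬p3 ∨ p1   [double negation]
≡ ¬(p4 ∧ ¬p1) ∧ ¬p4 ∧ ¬¬p1 ∧ ¬p2 ∨ p3 ∨ ¬¬p3 ∨ p1   [De Morgan]
≡ (¬p4 ∨ ¬¬p1) ∧ ¬p4 ∧ ¬¬p1 ∧ ¬p2 ∨ p3 ∨ ¬¬p3 ∨ p1   [De Morgan]
≡ (¬p4 ∨ p1) ∧ ¬p4 ∧ ¬¬p1 ∧ ¬p2 ∨ p3 ∨ ¬¬p3 ∨ p1   [double negation]
≡ (¬p4 ∨ p1) ∧ ¬p4 ∧ p1 ∧ ¬p2 ∨ p3 ∨ ¬¬p3 ∨ p1   [double negation]
≡ (¬p4 ∨ p1) ∧ ¬p4 ∧ p1 ∧ ¬p2 ∨ p3 ∨ p3 ∨ p1   [double negation]
≡ ¬p4 ∧ ¬p4 ∧ p1 ∧ ¬p2 ∨ p1 ∧ ¬p4 ∧ p1 ∧ ¬p2 ∨ p3 ∨ p3 ∨ p1   [distribute ∧ over ∨]
≡ p3 ∨ p1   [simplify]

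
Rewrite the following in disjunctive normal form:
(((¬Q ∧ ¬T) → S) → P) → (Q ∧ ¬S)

(Q ∧ ¬P) ∨ (T ∧ ¬P) ∨ (S ∧ ¬P) ∨ (Q ∧ ¬S)

(((¬Q ∧ ¬T) → S) → P) → (Q ∧ ¬S)
≡ ¬(((¬Q ∧ ¬T) → S) → P) ∨ (Q ∧ ¬S)   — eliminate →
≡ ¬(¬((¬Q ∧ ¬T) → S) ∨ P) ∨ (Q ∧ ¬S)   — eliminate →
≡ ¬(¬(¬(¬Q ∧ ¬T) ∨ S) ∨ P) ∨ (Q ∧ ¬S)   — eliminate →
≡ (¬¬(¬(¬Q ∧ ¬T) ∨ S) ∧ ¬P) ∨ (Q ∧ ¬S)   — De Morgan
≡ ((¬(¬Q ∧ ¬T) ∨ S) ∧ ¬P) ∨ (Q ∧ ¬S)   — double negation
≡ ((¬¬Q ∨ ¬¬T ∨ S) ∧ ¬P) ∨ (Q ∧ ¬S)   — De Morgan
≡ ((Q ∨ ¬¬T ∨ S) ∧ ¬P) ∨ (Q ∧ ¬S)   — double negation
≡ ((Q ∨ T ∨ S) ∧ ¬P) ∨ (Q ∧ ¬S)   — double negation
≡ (Q ∧ ¬P) ∨ (T ∧ ¬P) ∨ (S ∧ ¬P) ∨ (Q ∧ ¬S)   — distribute ∧ over ∨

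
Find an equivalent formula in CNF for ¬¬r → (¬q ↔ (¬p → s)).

¬¬r → (¬q ↔ (¬p → s))
≡ ¬¬¬r ∨ (¬q ↔ (¬p → s))
≡ ¬¬¬r ∨ ((¬q → (¬p → s)) ∧ ((¬p → s) → ¬q))
≡ ¬¬¬r ∨ ((¬¬q ∨ (¬p → s)) ∧ ((¬p → s) → ¬q))
≡ ¬¬¬r ∨ ((¬¬q ∨ ¬¬p ∨ s) ∧ ((¬p → s) → ¬q))
≡ ¬¬¬r ∨ ((¬¬q ∨ ¬¬p ∨ s) ∧ (¬(¬p → s) ∨ ¬q))
≡ ¬¬¬r ∨ ((¬¬q ∨ ¬¬p ∨ s) ∧ (¬(¬¬p ∨ s) ∨ ¬q))
≡ ¬r ∨ ((¬¬q ∨ ¬¬p ∨ s) ∧ (¬(¬¬p ∨ s) ∨ ¬q))
≡ ¬r ∨ ((q ∨ ¬¬p ∨ s) ∧ (¬(¬¬p ∨ s) ∨ ¬q))
≡ ¬r ∨ ((q ∨ p ∨ s) ∧ (¬(¬¬p ∨ s) ∨ ¬q))
≡ ¬r ∨ ((q ∨ p ∨ s) ∧ ((¬¬¬p ∧ ¬s) ∨ ¬q))
≡ ¬r ∨ ((q ∨ p ∨ s) ∧ ((¬p ∧ ¬s) ∨ ¬q))
≡ (¬r ∨ q ∨ p ∨ s) ∧ (¬r ∨ ¬p ∨ ¬q) ∧ (¬r ∨ ¬s ∨ ¬q)

(¬r ∨ q ∨ p ∨ s) ∧ (¬r ∨ ¬p ∨ ¬q) ∧ (¬r ∨ ¬s ∨ ¬q)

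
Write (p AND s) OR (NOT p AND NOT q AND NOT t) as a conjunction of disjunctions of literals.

(p AND s) OR (NOT p AND NOT q AND NOT t)
⇔ (p OR NOT p) AND (p OR NOT q) AND (p OR NOT t) AND (s OR NOT p) AND (s OR NOT q) AND (s OR NOT t)   [distribute OR over AND]
⇔ (p OR NOT q) AND (p OR NOT t) AND (s OR NOT p) AND (s OR NOT q) AND (s OR NOT t)   [simplify]

(p OR NOT q) AND (p OR NOT t) AND (s OR NOT p) AND (s OR NOT q) AND (s OR NOT t)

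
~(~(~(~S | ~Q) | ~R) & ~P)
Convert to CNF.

(S | ~R | P) & (Q | ~R | P)

~(~(~(~S | ~Q) | ~R) & ~P)
≡ ~~(~(~S | ~Q) | ~R) | ~~P
≡ ~(~S | ~Q) | ~R | ~~P
≡ (~~S & ~~Q) | ~R | ~~P
≡ (S & ~~Q) | ~R | ~~P
≡ (S & Q) | ~R | ~~P
≡ (S & Q) | ~R | P
≡ (S | ~R | P) & (Q | ~R | P)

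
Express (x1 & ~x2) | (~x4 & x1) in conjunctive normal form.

x1 & (~x2 | ~x4)

(x1 & ~x2) | (~x4 & x1)
= (x1 | ~x4) & (x1 | x1) & (~x2 | ~x4) & (~x2 | x1)
= x1 & (~x2 | ~x4)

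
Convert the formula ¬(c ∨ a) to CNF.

¬(c ∨ a)
⇔ ¬c ∧ ¬a   — De Morgan

¬c ∧ ¬a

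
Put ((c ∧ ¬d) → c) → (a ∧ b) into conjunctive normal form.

(c ∨ a) ∧ (c ∨ b) ∧ (¬d ∨ a) ∧ (¬d ∨ b) ∧ (¬c ∨ a) ∧ (¬c ∨ b)

((c ∧ ¬d) → c) → (a ∧ b)
≡ ¬((c ∧ ¬d) → c) ∨ (a ∧ b)
≡ ¬(¬(c ∧ ¬d) ∨ c) ∨ (a ∧ b)
≡ (¬¬(c ∧ ¬d) ∧ ¬c) ∨ (a ∧ b)
≡ (c ∧ ¬d ∧ ¬c) ∨ (a ∧ b)
≡ (c ∨ a) ∧ (c ∨ b) ∧ (¬d ∨ a) ∧ (¬d ∨ b) ∧ (¬c ∨ a) ∧ (¬c ∨ b)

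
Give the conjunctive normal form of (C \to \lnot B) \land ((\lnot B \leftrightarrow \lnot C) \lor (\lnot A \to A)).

(\lnot C \lor \lnot B) \land (B \lor \lnot C \lor A) \land (C \lor \lnot B \lor A)

(C \to \lnot B) \land ((\lnot B \leftrightarrow \lnot C) \lor (\lnot A \to A))
≡ (\lnot C \lor \lnot B) \land ((\lnot B \leftrightarrow \lnot C) \lor (\lnot A \to A))
≡ (\lnot C \lor \lnot B) \land (((\lnot B \to \lnot C) \land (\lnot C \to \lnot B)) \lor (\lnot A \to A))
≡ (\lnot C \lor \lnot B) \land (((\lnot \lnot B \lor \lnot C) \land (\lnot C \to \lnot B)) \lor (\lnot A \to A))
≡ (\lnot C \lor \lnot B) \land (((\lnot \lnot B \lor \lnot C) \land (\lnot \lnot C \lor \lnot B)) \lor (\lnot A \to A))
≡ (\lnot C \lor \lnot B) \land (((\lnot \lnot B \lor \lnot C) \land (\lnot \lnot C \lor \lnot B)) \lor \lnot \lnot A \lor A)
≡ (\lnot C \lor \lnot B) \land (((B \lor \lnot C) \land (\lnot \lnot C \lor \lnot B)) \lor \lnot \lnot A \lor A)
≡ (\lnot C \lor \lnot B) \land (((B \lor \lnot C) \land (C \lor \lnot B)) \lor \lnot \lnot A \lor A)
≡ (\lnot C \lor \lnot B) \land (((B \lor \lnot C) \land (C \lor \lnot B)) \lor A \lor A)
≡ (\lnot C \lor \lnot B) \land (B \lor \lnot C \lor A \lor A) \land (C \lor \lnot B \lor A \lor A)
≡ (\lnot C \lor \lnot B) \land (B \lor \lnot C \lor A) \land (C \lor \lnot B \lor A)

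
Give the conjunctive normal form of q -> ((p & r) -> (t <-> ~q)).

q -> ((p & r) -> (t <-> ~q))
≡ ~q | ((p & r) -> (t <-> ~q))
≡ ~q | ~(p & r) | (t <-> ~q)
≡ ~q | ~(p & r) | ((t -> ~q) & (~q -> t))
≡ ~q | ~(p & r) | ((~t | ~q) & (~q -> t))
≡ ~q | ~(p & r) | ((~t | ~q) & (~~q | t))
≡ ~q | ~p | ~r | ((~t | ~q) & (~~q | t))
≡ ~q | ~p | ~r | ((~t | ~q) & (q | t))
≡ (~q | ~p | ~r | ~t | ~q) & (~q | ~p | ~r | q | t)
≡ ~q | ~p | ~r | ~t

~q | ~p | ~r | ~t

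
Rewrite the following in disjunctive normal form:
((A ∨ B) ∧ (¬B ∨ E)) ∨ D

((A ∨ B) ∧ (¬B ∨ E)) ∨ D
≡ (A ∧ ¬B) ∨ (A ∧ E) ∨ (B ∧ ¬B) ∨ (B ∧ E) ∨ D   — distribute ∧ over ∨
≡ (A ∧ ¬B) ∨ (A ∧ E) ∨ (B ∧ E) ∨ D   — simplify

(A ∧ ¬B) ∨ (A ∧ E) ∨ (B ∧ E) ∨ D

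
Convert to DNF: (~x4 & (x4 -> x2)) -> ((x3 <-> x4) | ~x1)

(~x4 & (x4 -> x2)) -> ((x3 <-> x4) | ~x1)
= ~(~x4 & (x4 -> x2)) | (x3 <-> x4) | ~x1
= ~(~x4 & (~x4 | x2)) | (x3 <-> x4) | ~x1
= ~(~x4 & (~x4 | x2)) | ((x3 -> x4) & (x4 -> x3)) | ~x1
= ~(~x4 & (~x4 | x2)) | ((~x3 | x4) & (x4 -> x3)) | ~x1
= ~(~x4 & (~x4 | x2)) | ((~x3 | x4) & (~x4 | x3)) | ~x1
= ~~x4 | ~(~x4 | x2) | ((~x3 | x4) & (~x4 | x3)) | ~x1
= x4 | ~(~x4 | x2) | ((~x3 | x4) & (~x4 | x3)) | ~x1
= x4 | (~~x4 & ~x2) | ((~x3 | x4) & (~x4 | x3)) | ~x1
= x4 | (x4 & ~x2) | ((~x3 | x4) & (~x4 | x3)) | ~x1
= x4 | (x4 & ~x2) | (~x3 & ~x4) | (~x3 & x3) | (x4 & ~x4) | (x4 & x3) | ~x1
= x4 | (~x3 & ~x4) | ~x1

x4 | (~x3 & ~x4) | ~x1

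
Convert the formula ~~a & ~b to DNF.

~~a & ~b
≡ a & ~b   [double negation]

a & ~b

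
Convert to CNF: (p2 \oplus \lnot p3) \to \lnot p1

(p2 \oplus \lnot p3) \to \lnot p1
≡ \lnot (p2 \oplus \lnot p3) \lor \lnot p1   — eliminate \to
≡ \lnot ((p2 \lor \lnot p3) \land \lnot (p2 \land \lnot p3)) \lor \lnot p1   — expand \oplus
≡ \lnot (p2 \lor \lnot p3) \lor \lnot \lnot (p2 \land \lnot p3) \lor \lnot p1   — De Morgan
≡ (\lnot p2 \land \lnot \lnot p3) \lor \lnot \lnot (p2 \land \lnot p3) \lor \lnot p1   — De Morgan
≡ (\lnot p2 \land p3) \lor \lnot \lnot (p2 \land \lnot p3) \lor \lnot p1   — double negation
≡ (\lnot p2 \land p3) \lor (p2 \land \lnot p3) \lor \lnot p1   — double negation
≡ (\lnot p2 \lor p2 \lor \lnot p1) \land (\lnot p2 \lor \lnot p3 \lor \lnot p1) \land (p3 \lor p2 \lor \lnot p1) \land (p3 \lor \lnot p3 \lor \lnot p1)   — distribute \lor over \land
≡ (\lnot p2 \lor \lnot p3 \lor \lnot p1) \land (p3 \lor p2 \lor \lnot p1)   — simplify

(\lnot p2 \lor \lnot p3 \lor \lnot p1) \land (p3 \lor p2 \lor \lnot p1)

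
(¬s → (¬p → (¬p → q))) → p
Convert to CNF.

(¬s → (¬p → (¬p → q))) → p
= ¬(¬s → (¬p → (¬p → q))) ∨ p   (eliminate →)
= ¬(¬¬s ∨ (¬p → (¬p → q))) ∨ p   (eliminate →)
= ¬(¬¬s ∨ ¬¬p ∨ (¬p → q)) ∨ p   (eliminate →)
= ¬(¬¬s ∨ ¬¬p ∨ ¬¬p ∨ q) ∨ p   (eliminate →)
= ¬¬¬s ∧ ¬¬¬p ∧ ¬¬¬p ∧ ¬q ∨ p   (De Morgan)
= ¬s ∧ ¬¬¬p ∧ ¬¬¬p ∧ ¬q ∨ p   (double negation)
= ¬s ∧ ¬p ∧ ¬¬¬p ∧ ¬q ∨ p   (double negation)
= ¬s ∧ ¬p ∧ ¬p ∧ ¬q ∨ p   (double negation)
= (¬s ∨ p) ∧ (¬p ∨ p) ∧ (¬p ∨ p) ∧ (¬q ∨ p)   (distribute ∨ over ∧)
= (¬s ∨ p) ∧ (¬q ∨ p)   (simplify)

(¬s ∨ p) ∧ (¬q ∨ p)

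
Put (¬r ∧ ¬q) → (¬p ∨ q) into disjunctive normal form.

(¬r ∧ ¬q) → (¬p ∨ q)
≡ ¬(¬r ∧ ¬q) ∨ ¬p ∨ q
≡ ¬¬r ∨ ¬¬q ∨ ¬p ∨ q
≡ r ∨ ¬¬q ∨ ¬p ∨ q
≡ r ∨ q ∨ ¬p ∨ q
≡ r ∨ q ∨ ¬p

r ∨ q ∨ ¬p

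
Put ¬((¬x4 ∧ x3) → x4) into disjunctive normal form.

¬((¬x4 ∧ x3) → x4)
≡ ¬(¬(¬x4 ∧ x3) ∨ x4)   — eliminate →
≡ ¬¬(¬x4 ∧ x3) ∧ ¬x4   — De Morgan
≡ ¬x4 ∧ x3 ∧ ¬x4   — double negation
≡ ¬x4 ∧ x3   — simplify

¬x4 ∧ x3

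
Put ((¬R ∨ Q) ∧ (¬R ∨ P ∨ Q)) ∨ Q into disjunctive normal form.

((¬R ∨ Q) ∧ (¬R ∨ P ∨ Q)) ∨ Q
= (¬R ∧ ¬R) ∨ (¬R ∧ P) ∨ (¬R ∧ Q) ∨ (Q ∧ ¬R) ∨ (Q ∧ P) ∨ (Q ∧ Q) ∨ Q   [distribute ∧ over ∨]
= ¬R ∨ Q   [simplify]

¬R ∨ Q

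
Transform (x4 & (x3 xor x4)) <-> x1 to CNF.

(~x4 | x3 | x1) & (~x1 | x4) & (~x1 | ~x3 | ~x4)

(x4 & (x3 xor x4)) <-> x1
≡ ((x4 & (x3 xor x4)) -> x1) & (x1 -> (x4 & (x3 xor x4)))   [eliminate <->]
≡ (~(x4 & (x3 xor x4)) | x1) & (x1 -> (x4 & (x3 xor x4)))   [eliminate ->]
≡ (~(x4 & (x3 | x4) & ~(x3 & x4)) | x1) & (x1 -> (x4 & (x3 xor x4)))   [expand xor]
≡ (~(x4 & (x3 | x4) & ~(x3 & x4)) | x1) & (~x1 | (x4 & (x3 xor x4)))   [eliminate ->]
≡ (~(x4 & (x3 | x4) & ~(x3 & x4)) | x1) & (~x1 | (x4 & (x3 | x4) & ~(x3 & x4)))   [expand xor]
≡ (~x4 | ~(x3 | x4) | ~~(x3 & x4) | x1) & (~x1 | (x4 & (x3 | x4) & ~(x3 & x4)))   [De Morgan]
≡ (~x4 | (~x3 & ~x4) | ~~(x3 & x4) | x1) & (~x1 | (x4 & (x3 | x4) & ~(x3 & x4)))   [De Morgan]
≡ (~x4 | (~x3 & ~x4) | (x3 & x4) | x1) & (~x1 | (x4 & (x3 | x4) & ~(x3 & x4)))   [double negation]
≡ (~x4 | (~x3 & ~x4) | (x3 & x4) | x1) & (~x1 | (x4 & (x3 | x4) & (~x3 | ~x4)))   [De Morgan]
≡ (~x4 | ~x3 | x3 | x1) & (~x4 | ~x3 | x4 | x1) & (~x4 | ~x4 | x3 | x1) & (~x4 | ~x4 | x4 | x1) & (~x1 | x4) & (~x1 | x3 | x4) & (~x1 | ~x3 | ~x4)   [distribute | over &]
≡ (~x4 | x3 | x1) & (~x1 | x4) & (~x1 | ~x3 | ~x4)   [simplify]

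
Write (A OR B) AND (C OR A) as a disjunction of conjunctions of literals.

(A OR B) AND (C OR A)
= (A AND C) OR (A AND A) OR (B AND C) OR (B AND A)   (distribute AND over OR)
= A OR (B AND C)   (simplify)

A OR (B AND C)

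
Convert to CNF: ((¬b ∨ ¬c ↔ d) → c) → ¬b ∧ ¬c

((¬b ∨ ¬c ↔ d) → c) → ¬b ∧ ¬c
≡ ¬((¬b ∨ ¬c ↔ d) → c) ∨ ¬b ∧ ¬c   [eliminate →]
≡ ¬(¬(¬b ∨ ¬c ↔ d) ∨ c) ∨ ¬b ∧ ¬c   [eliminate →]
≡ ¬(¬((¬b ∨ ¬c → d) ∧ (d → ¬b ∨ ¬c)) ∨ c) ∨ ¬b ∧ ¬c   [eliminate ↔]
≡ ¬(¬((¬(¬b ∨ ¬c) ∨ d) ∧ (d → ¬b ∨ ¬c)) ∨ c) ∨ ¬b ∧ ¬c   [eliminate →]
≡ ¬(¬((¬(¬b ∨ ¬c) ∨ d) ∧ (¬d ∨ ¬b ∨ ¬c)) ∨ c) ∨ ¬b ∧ ¬c   [eliminate →]
≡ ¬¬((¬(¬b ∨ ¬c) ∨ d) ∧ (¬d ∨ ¬b ∨ ¬c)) ∧ ¬c ∨ ¬b ∧ ¬c   [De Morgan]
≡ (¬(¬b ∨ ¬c) ∨ d) ∧ (¬d ∨ ¬b ∨ ¬c) ∧ ¬c ∨ ¬b ∧ ¬c   [double negation]
≡ (¬¬b ∧ ¬¬c ∨ d) ∧ (¬d ∨ ¬b ∨ ¬c) ∧ ¬c ∨ ¬b ∧ ¬c   [De Morgan]
≡ (b ∧ ¬¬c ∨ d) ∧ (¬d ∨ ¬b ∨ ¬c) ∧ ¬c ∨ ¬b ∧ ¬c   [double negation]
≡ (b ∧ c ∨ d) ∧ (¬d ∨ ¬b ∨ ¬c) ∧ ¬c ∨ ¬b ∧ ¬c   [double negation]
≡ (b ∨ d ∨ ¬b) ∧ (b ∨ d ∨ ¬c) ∧ (c ∨ d ∨ ¬b) ∧ (c ∨ d ∨ ¬c) ∧ (¬d ∨ ¬b ∨ ¬c ∨ ¬b) ∧ (¬d ∨ ¬b ∨ ¬c ∨ ¬c) ∧ (¬c ∨ ¬b) ∧ (¬c ∨ ¬c)   [distribute ∨ over ∧]
≡ (c ∨ d ∨ ¬b) ∧ ¬c   [simplify]

(c ∨ d ∨ ¬b) ∧ ¬c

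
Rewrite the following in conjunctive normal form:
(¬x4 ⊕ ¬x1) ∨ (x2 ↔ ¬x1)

(¬x4 ⊕ ¬x1) ∨ (x2 ↔ ¬x1)
≡ ((¬x4 ∨ ¬x1) ∧ ¬(¬x4 ∧ ¬x1)) ∨ (x2 ↔ ¬x1)   [expand ⊕]
≡ ((¬x4 ∨ ¬x1) ∧ ¬(¬x4 ∧ ¬x1)) ∨ ((x2 → ¬x1) ∧ (¬x1 → x2))   [eliminate ↔]
≡ ((¬x4 ∨ ¬x1) ∧ ¬(¬x4 ∧ ¬x1)) ∨ ((¬x2 ∨ ¬x1) ∧ (¬x1 → x2))   [eliminate →]
≡ ((¬x4 ∨ ¬x1) ∧ ¬(¬x4 ∧ ¬x1)) ∨ ((¬x2 ∨ ¬x1) ∧ (¬¬x1 ∨ x2))   [eliminate →]
≡ ((¬x4 ∨ ¬x1) ∧ (¬¬x4 ∨ ¬¬x1)) ∨ ((¬x2 ∨ ¬x1) ∧ (¬¬x1 ∨ x2))   [De Morgan]
≡ ((¬x4 ∨ ¬x1) ∧ (x4 ∨ ¬¬x1)) ∨ ((¬x2 ∨ ¬x1) ∧ (¬¬x1 ∨ x2))   [double negation]
≡ ((¬x4 ∨ ¬x1) ∧ (x4 ∨ x1)) ∨ ((¬x2 ∨ ¬x1) ∧ (¬¬x1 ∨ x2))   [double negation]
≡ ((¬x4 ∨ ¬x1) ∧ (x4 ∨ x1)) ∨ ((¬x2 ∨ ¬x1) ∧ (x1 ∨ x2))   [double negation]
≡ (¬x4 ∨ ¬x1 ∨ ¬x2 ∨ ¬x1) ∧ (¬x4 ∨ ¬x1 ∨ x1 ∨ x2) ∧ (x4 ∨ x1 ∨ ¬x2 ∨ ¬x1) ∧ (x4 ∨ x1 ∨ x1 ∨ x2)   [distribute ∨ over ∧]
≡ (¬x4 ∨ ¬x1 ∨ ¬x2) ∧ (x4 ∨ x1 ∨ x2)   [simplify]

(¬x4 ∨ ¬x1 ∨ ¬x2) ∧ (x4 ∨ x1 ∨ x2)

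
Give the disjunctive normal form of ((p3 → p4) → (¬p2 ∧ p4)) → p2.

(¬p3 ∧ ¬p4) ∨ p2

((p3 → p4) → (¬p2 ∧ p4)) → p2
= ¬((p3 → p4) → (¬p2 ∧ p4)) ∨ p2   [eliminate →]
= ¬(¬(p3 → p4) ∨ (¬p2 ∧ p4)) ∨ p2   [eliminate →]
= ¬(¬(¬p3 ∨ p4) ∨ (¬p2 ∧ p4)) ∨ p2   [eliminate →]
= (¬¬(¬p3 ∨ p4) ∧ ¬(¬p2 ∧ p4)) ∨ p2   [De Morgan]
= ((¬p3 ∨ p4) ∧ ¬(¬p2 ∧ p4)) ∨ p2   [double negation]
= ((¬p3 ∨ p4) ∧ (¬¬p2 ∨ ¬p4)) ∨ p2   [De Morgan]
= ((¬p3 ∨ p4) ∧ (p2 ∨ ¬p4)) ∨ p2   [double negation]
= (¬p3 ∧ p2) ∨ (¬p3 ∧ ¬p4) ∨ (p4 ∧ p2) ∨ (p4 ∧ ¬p4) ∨ p2   [distribute ∧ over ∨]
= (¬p3 ∧ ¬p4) ∨ p2   [simplify]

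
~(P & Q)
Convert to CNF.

~(P & Q)
≡ ~P | ~Q   [De Morgan]

~P | ~Q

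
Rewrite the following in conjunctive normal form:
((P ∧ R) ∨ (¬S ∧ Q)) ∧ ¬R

(P ∨ ¬S) ∧ (P ∨ Q) ∧ (R ∨ ¬S) ∧ (R ∨ Q) ∧ ¬R

((P ∧ R) ∨ (¬S ∧ Q)) ∧ ¬R
= (P ∨ ¬S) ∧ (P ∨ Q) ∧ (R ∨ ¬S) ∧ (R ∨ Q) ∧ ¬R   [distribute ∨ over ∧]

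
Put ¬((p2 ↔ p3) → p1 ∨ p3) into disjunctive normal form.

¬p2 ∧ ¬p3 ∧ ¬p1

¬((p2 ↔ p3) → p1 ∨ p3)
≡ ¬(¬(p2 ↔ p3) ∨ p1 ∨ p3)   — eliminate →
≡ ¬(¬((p2 → p3) ∧ (p3 → p2)) ∨ p1 ∨ p3)   — eliminate ↔
≡ ¬(¬((¬p2 ∨ p3) ∧ (p3 → p2)) ∨ p1 ∨ p3)   — eliminate →
≡ ¬(¬((¬p2 ∨ p3) ∧ (¬p3 ∨ p2)) ∨ p1 ∨ p3)   — eliminate →
≡ ¬¬((¬p2 ∨ p3) ∧ (¬p3 ∨ p2)) ∧ ¬p1 ∧ ¬p3   — De Morgan
≡ (¬p2 ∨ p3) ∧ (¬p3 ∨ p2) ∧ ¬p1 ∧ ¬p3   — double negation
≡ ¬p2 ∧ ¬p3 ∧ ¬p1 ∧ ¬p3 ∨ ¬p2 ∧ p2 ∧ ¬p1 ∧ ¬p3 ∨ p3 ∧ ¬p3 ∧ ¬p1 ∧ ¬p3 ∨ p3 ∧ p2 ∧ ¬p1 ∧ ¬p3   — distribute ∧ over ∨
≡ ¬p2 ∧ ¬p3 ∧ ¬p1   — simplify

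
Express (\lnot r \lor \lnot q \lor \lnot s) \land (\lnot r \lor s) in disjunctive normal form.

(\lnot r \lor \lnot q \lor \lnot s) \land (\lnot r \lor s)
≡ \lnot r \land \lnot r \lor \lnot r \land s \lor \lnot q \land \lnot r \lor \lnot q \land s \lor \lnot s \land \lnot r \lor \lnot s \land s   — distribute \land over \lor
≡ \lnot r \lor \lnot q \land s   — simplify

\lnot r \lor \lnot q \land s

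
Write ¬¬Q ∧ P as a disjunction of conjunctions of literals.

¬¬Q ∧ P
≡ Q ∧ P   (double negation)

Q ∧ P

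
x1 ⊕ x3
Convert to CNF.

(x1 ∨ x3) ∧ (¬x1 ∨ ¬x3)

x1 ⊕ x3
⇔ (x1 ∨ x3) ∧ ¬(x1 ∧ x3)
⇔ (x1 ∨ x3) ∧ (¬x1 ∨ ¬x3)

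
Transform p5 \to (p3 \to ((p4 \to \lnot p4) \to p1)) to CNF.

\lnot p5 \lor \lnot p3 \lor p4 \lor p1

p5 \to (p3 \to ((p4 \to \lnot p4) \to p1))
⇔ \lnot p5 \lor (p3 \to ((p4 \to \lnot p4) \to p1))   — eliminate \to
⇔ \lnot p5 \lor \lnot p3 \lor ((p4 \to \lnot p4) \to p1)   — eliminate \to
⇔ \lnot p5 \lor \lnot p3 \lor \lnot (p4 \to \lnot p4) \lor p1   — eliminate \to
⇔ \lnot p5 \lor \lnot p3 \lor \lnot (\lnot p4 \lor \lnot p4) \lor p1   — eliminate \to
⇔ \lnot p5 \lor \lnot p3 \lor (\lnot \lnot p4 \land \lnot \lnot p4) \lor p1   — De Morgan
⇔ \lnot p5 \lor \lnot p3 \lor (p4 \land \lnot \lnot p4) \lor p1   — double negation
⇔ \lnot p5 \lor \lnot p3 \lor (p4 \land p4) \lor p1   — double negation
⇔ (\lnot p5 \lor \lnot p3 \lor p4 \lor p1) \land (\lnot p5 \lor \lnot p3 \lor p4 \lor p1)   — distribute \lor over \land
⇔ \lnot p5 \lor \lnot p3 \lor p4 \lor p1   — simplify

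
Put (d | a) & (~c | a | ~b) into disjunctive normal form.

(d & ~c) | (d & ~b) | a

(d | a) & (~c | a | ~b)
= (d & ~c) | (d & a) | (d & ~b) | (a & ~c) | (a & a) | (a & ~b)   — distribute & over |
= (d & ~c) | (d & ~b) | a   — simplify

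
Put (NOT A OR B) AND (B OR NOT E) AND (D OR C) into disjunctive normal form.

(NOT A AND NOT E AND D) OR (NOT A AND NOT E AND C) OR (B AND D) OR (B AND C)

(NOT A OR B) AND (B OR NOT E) AND (D OR C)
⇔ (NOT A AND B AND D) OR (NOT A AND B AND C) OR (NOT A AND NOT E AND D) OR (NOT A AND NOT E AND C) OR (B AND B AND D) OR (B AND B AND C) OR (B AND NOT E AND D) OR (B AND NOT E AND C)
⇔ (NOT A AND NOT E AND D) OR (NOT A AND NOT E AND C) OR (B AND D) OR (B AND C)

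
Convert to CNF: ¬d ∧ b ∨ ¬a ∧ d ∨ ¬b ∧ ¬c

¬d ∧ b ∨ ¬a ∧ d ∨ ¬b ∧ ¬c
≡ (¬d ∨ ¬a ∨ ¬b) ∧ (¬d ∨ ¬a ∨ ¬c) ∧ (¬d ∨ d ∨ ¬b) ∧ (¬d ∨ d ∨ ¬c) ∧ (b ∨ ¬a ∨ ¬b) ∧ (b ∨ ¬a ∨ ¬c) ∧ (b ∨ d ∨ ¬b) ∧ (b ∨ d ∨ ¬c)   — distribute ∨ over ∧
≡ (¬d ∨ ¬a ∨ ¬b) ∧ (¬d ∨ ¬a ∨ ¬c) ∧ (b ∨ ¬a ∨ ¬c) ∧ (b ∨ d ∨ ¬c)   — simplify

(¬d ∨ ¬a ∨ ¬b) ∧ (¬d ∨ ¬a ∨ ¬c) ∧ (b ∨ ¬a ∨ ¬c) ∧ (b ∨ d ∨ ¬c)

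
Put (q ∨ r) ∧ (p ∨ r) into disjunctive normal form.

(q ∨ r) ∧ (p ∨ r)
≡ (q ∧ p) ∨ (q ∧ r) ∨ (r ∧ p) ∨ (r ∧ r)   [distribute ∧ over ∨]
≡ (q ∧ p) ∨ r   [simplify]

(q ∧ p) ∨ r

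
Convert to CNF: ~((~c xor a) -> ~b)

(~c | a) & (c | ~a) & b

~((~c xor a) -> ~b)
= ~(~(~c xor a) | ~b)   [eliminate ->]
= ~(~((~c | a) & ~(~c & a)) | ~b)   [expand xor]
= ~~((~c | a) & ~(~c & a)) & ~~b   [De Morgan]
= (~c | a) & ~(~c & a) & ~~b   [double negation]
= (~c | a) & (~~c | ~a) & ~~b   [De Morgan]
= (~c | a) & (c | ~a) & ~~b   [double negation]
= (~c | a) & (c | ~a) & b   [double negation]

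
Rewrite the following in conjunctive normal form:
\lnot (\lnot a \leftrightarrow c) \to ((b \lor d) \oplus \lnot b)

(a \lor c \lor \lnot d \lor b) \land (\lnot c \lor \lnot a \lor \lnot d \lor b)

\lnot (\lnot a \leftrightarrow c) \to ((b \lor d) \oplus \lnot b)
≡ \lnot \lnot (\lnot a \leftrightarrow c) \lor ((b \lor d) \oplus \lnot b)   [eliminate \to]
≡ \lnot \lnot ((\lnot a \to c) \land (c \to \lnot a)) \lor ((b \lor d) \oplus \lnot b)   [eliminate \leftrightarrow]
≡ \lnot \lnot ((\lnot \lnot a \lor c) \land (c \to \lnot a)) \lor ((b \lor d) \oplus \lnot b)   [eliminate \to]
≡ \lnot \lnot ((\lnot \lnot a \lor c) \land (\lnot c \lor \lnot a)) \lor ((b \lor d) \oplus \lnot b)   [eliminate \to]
≡ \lnot \lnot ((\lnot \lnot a \lor c) \land (\lnot c \lor \lnot a)) \lor ((b \lor d \lor \lnot b) \land \lnot ((b \lor d) \land \lnot b))   [expand \oplus]
≡ ((\lnot \lnot a \lor c) \land (\lnot c \lor \lnot a)) \lor ((b \lor d \lor \lnot b) \land \lnot ((b \lor d) \land \lnot b))   [double negation]
≡ ((a \lor c) \land (\lnot c \lor \lnot a)) \lor ((b \lor d \lor \lnot b) \land \lnot ((b \lor d) \land \lnot b))   [double negation]
≡ ((a \lor c) \land (\lnot c \lor \lnot a)) \lor ((b \lor d \lor \lnot b) \land (\lnot (b \lor d) \lor \lnot \lnot b))   [De Morgan]
≡ ((a \lor c) \land (\lnot c \lor \lnot a)) \lor ((b \lor d \lor \lnot b) \land ((\lnot b \land \lnot d) \lor \lnot \lnot b))   [De Morgan]
≡ ((a \lor c) \land (\lnot c \lor \lnot a)) \lor ((b \lor d \lor \lnot b) \land ((\lnot b \land \lnot d) \lor b))   [double negation]
≡ (a \lor c \lor b \lor d \lor \lnot b) \land (a \lor c \lor \lnot b \lor b) \land (a \lor c \lor \lnot d \lor b) \land (\lnot c \lor \lnot a \lor b \lor d \lor \lnot b) \land (\lnot c \lor \lnot a \lor \lnot b \lor b) \land (\lnot c \lor \lnot a \lor \lnot d \lor b)   [distribute \lor over \land]
≡ (a \lor c \lor \lnot d \lor b) \land (\lnot c \lor \lnot a \lor \lnot d \lor b)   [simplify]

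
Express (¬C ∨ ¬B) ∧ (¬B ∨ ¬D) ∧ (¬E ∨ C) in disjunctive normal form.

¬C ∧ ¬D ∧ ¬E ∨ ¬B ∧ ¬E ∨ ¬B ∧ C

(¬C ∨ ¬B) ∧ (¬B ∨ ¬D) ∧ (¬E ∨ C)
≡ ¬C ∧ ¬B ∧ ¬E ∨ ¬C ∧ ¬B ∧ C ∨ ¬C ∧ ¬D ∧ ¬E ∨ ¬C ∧ ¬D ∧ C ∨ ¬B ∧ ¬B ∧ ¬E ∨ ¬B ∧ ¬B ∧ C ∨ ¬B ∧ ¬D ∧ ¬E ∨ ¬B ∧ ¬D ∧ C   (distribute ∧ over ∨)
≡ ¬C ∧ ¬D ∧ ¬E ∨ ¬B ∧ ¬E ∨ ¬B ∧ C   (simplify)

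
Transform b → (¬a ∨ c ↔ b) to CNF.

b → (¬a ∨ c ↔ b)
⇔ ¬b ∨ (¬a ∨ c ↔ b)   [eliminate →]
⇔ ¬b ∨ (¬a ∨ c → b) ∧ (b → ¬a ∨ c)   [eliminate ↔]
⇔ ¬b ∨ (¬(¬a ∨ c) ∨ b) ∧ (b → ¬a ∨ c)   [eliminate →]
⇔ ¬b ∨ (¬(¬a ∨ c) ∨ b) ∧ (¬b ∨ ¬a ∨ c)   [eliminate →]
⇔ ¬b ∨ (¬¬a ∧ ¬c ∨ b) ∧ (¬b ∨ ¬a ∨ c)   [De Morgan]
⇔ ¬b ∨ (a ∧ ¬c ∨ b) ∧ (¬b ∨ ¬a ∨ c)   [double negation]
⇔ (¬b ∨ a ∨ b) ∧ (¬b ∨ ¬c ∨ b) ∧ (¬b ∨ ¬b ∨ ¬a ∨ c)   [distribute ∨ over ∧]
⇔ ¬b ∨ ¬a ∨ c   [simplify]

¬b ∨ ¬a ∨ c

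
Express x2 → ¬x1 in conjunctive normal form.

x2 → ¬x1
⇔ ¬x2 ∨ ¬x1   — eliminate →

¬x2 ∨ ¬x1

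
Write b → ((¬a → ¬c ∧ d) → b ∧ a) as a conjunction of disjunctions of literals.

b → ((¬a → ¬c ∧ d) → b ∧ a)
≡ ¬b ∨ ((¬a → ¬c ∧ d) → b ∧ a)   [eliminate →]
≡ ¬b ∨ ¬(¬a → ¬c ∧ d) ∨ b ∧ a   [eliminate →]
≡ ¬b ∨ ¬(¬¬a ∨ ¬c ∧ d) ∨ b ∧ a   [eliminate →]
≡ ¬b ∨ ¬¬¬a ∧ ¬(¬c ∧ d) ∨ b ∧ a   [De Morgan]
≡ ¬b ∨ ¬a ∧ ¬(¬c ∧ d) ∨ b ∧ a   [double negation]
≡ ¬b ∨ ¬a ∧ (¬¬c ∨ ¬d) ∨ b ∧ a   [De Morgan]
≡ ¬b ∨ ¬a ∧ (c ∨ ¬d) ∨ b ∧ a   [double negation]
≡ (¬b ∨ ¬a ∨ b) ∧ (¬b ∨ ¬a ∨ a) ∧ (¬b ∨ c ∨ ¬d ∨ b) ∧ (¬b ∨ c ∨ ¬d ∨ a)   [distribute ∨ over ∧]
≡ ¬b ∨ c ∨ ¬d ∨ a   [simplify]

¬b ∨ c ∨ ¬d ∨ a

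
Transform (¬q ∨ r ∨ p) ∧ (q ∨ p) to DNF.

(¬q ∨ r ∨ p) ∧ (q ∨ p)
≡ (¬q ∧ q) ∨ (¬q ∧ p) ∨ (r ∧ q) ∨ (r ∧ p) ∨ (p ∧ q) ∨ (p ∧ p)   [distribute ∧ over ∨]
≡ (r ∧ q) ∨ p   [simplify]

(r ∧ q) ∨ p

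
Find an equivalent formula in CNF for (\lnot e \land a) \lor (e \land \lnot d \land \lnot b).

(\lnot e \lor \lnot d) \land (\lnot e \lor \lnot b) \land (a \lor e) \land (a \lor \lnot d) \land (a \lor \lnot b)

(\lnot e \land a) \lor (e \land \lnot d \land \lnot b)
≡ (\lnot e \lor e) \land (\lnot e \lor \lnot d) \land (\lnot e \lor \lnot b) \land (a \lor e) \land (a \lor \lnot d) \land (a \lor \lnot b)   [distribute \lor over \land]
≡ (\lnot e \lor \lnot d) \land (\lnot e \lor \lnot b) \land (a \lor e) \land (a \lor \lnot d) \land (a \lor \lnot b)   [simplify]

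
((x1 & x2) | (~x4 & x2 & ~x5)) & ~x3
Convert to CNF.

((x1 & x2) | (~x4 & x2 & ~x5)) & ~x3
≡ (x1 | ~x4) & (x1 | x2) & (x1 | ~x5) & (x2 | ~x4) & (x2 | x2) & (x2 | ~x5) & ~x3   (distribute | over &)
≡ (x1 | ~x4) & (x1 | ~x5) & x2 & ~x3   (simplify)

(x1 | ~x4) & (x1 | ~x5) & x2 & ~x3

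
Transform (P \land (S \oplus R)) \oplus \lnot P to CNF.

(P \land (S \oplus R)) \oplus \lnot P
= ((P \land (S \oplus R)) \lor \lnot P) \land \lnot (P \land (S \oplus R) \land \lnot P)   [expand \oplus]
= ((P \land (S \lor R) \land \lnot (S \land R)) \lor \lnot P) \land \lnot (P \land (S \oplus R) \land \lnot P)   [expand \oplus]
= ((P \land (S \lor R) \land \lnot (S \land R)) \lor \lnot P) \land \lnot (P \land (S \lor R) \land \lnot (S \land R) \land \lnot P)   [expand \oplus]
= ((P \land (S \lor R) \land (\lnot S \lor \lnot R)) \lor \lnot P) \land \lnot (P \land (S \lor R) \land \lnot (S \land R) \land \lnot P)   [De Morgan]
= ((P \land (S \lor R) \land (\lnot S \lor \lnot R)) \lor \lnot P) \land (\lnot P \lor \lnot (S \lor R) \lor \lnot \lnot (S \land R) \lor \lnot \lnot P)   [De Morgan]
= ((P \land (S \lor R) \land (\lnot S \lor \lnot R)) \lor \lnot P) \land (\lnot P \lor (\lnot S \land \lnot R) \lor \lnot \lnot (S \land R) \lor \lnot \lnot P)   [De Morgan]
= ((P \land (S \lor R) \land (\lnot S \lor \lnot R)) \lor \lnot P) \land (\lnot P \lor (\lnot S \land \lnot R) \lor (S \land R) \lor \lnot \lnot P)   [double negation]
= ((P \land (S \lor R) \land (\lnot S \lor \lnot R)) \lor \lnot P) \land (\lnot P \lor (\lnot S \land \lnot R) \lor (S \land R) \lor P)   [double negation]
= (P \lor \lnot P) \land (S \lor R \lor \lnot P) \land (\lnot S \lor \lnot R \lor \lnot P) \land (\lnot P \lor \lnot S \lor S \lor P) \land (\lnot P \lor \lnot S \lor R \lor P) \land (\lnot P \lor \lnot R \lor S \lor P) \land (\lnot P \lor \lnot R \lor R \lor P)   [distribute \lor over \land]
= (S \lor R \lor \lnot P) \land (\lnot S \lor \lnot R \lor \lnot P)   [simplify]

(S \lor R \lor \lnot P) \land (\lnot S \lor \lnot R \lor \lnot P)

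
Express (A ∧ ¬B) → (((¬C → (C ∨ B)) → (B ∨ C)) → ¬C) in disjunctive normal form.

¬A ∨ B ∨ ¬C

(A ∧ ¬B) → (((¬C → (C ∨ B)) → (B ∨ C)) → ¬C)
⇔ ¬(A ∧ ¬B) ∨ (((¬C → (C ∨ B)) → (B ∨ C)) → ¬C)
⇔ ¬(A ∧ ¬B) ∨ ¬((¬C → (C ∨ B)) → (B ∨ C)) ∨ ¬C
⇔ ¬(A ∧ ¬B) ∨ ¬(¬(¬C → (C ∨ B)) ∨ B ∨ C) ∨ ¬C
⇔ ¬(A ∧ ¬B) ∨ ¬(¬(¬¬C ∨ C ∨ B) ∨ B ∨ C) ∨ ¬C
⇔ ¬A ∨ ¬¬B ∨ ¬(¬(¬¬C ∨ C ∨ B) ∨ B ∨ C) ∨ ¬C
⇔ ¬A ∨ B ∨ ¬(¬(¬¬C ∨ C ∨ B) ∨ B ∨ C) ∨ ¬C
⇔ ¬A ∨ B ∨ (¬¬(¬¬C ∨ C ∨ B) ∧ ¬B ∧ ¬C) ∨ ¬C
⇔ ¬A ∨ B ∨ ((¬¬C ∨ C ∨ B) ∧ ¬B ∧ ¬C) ∨ ¬C
⇔ ¬A ∨ B ∨ ((C ∨ C ∨ B) ∧ ¬B ∧ ¬C) ∨ ¬C
⇔ ¬A ∨ B ∨ (C ∧ ¬B ∧ ¬C) ∨ (C ∧ ¬B ∧ ¬C) ∨ (B ∧ ¬B ∧ ¬C) ∨ ¬C
⇔ ¬A ∨ B ∨ ¬C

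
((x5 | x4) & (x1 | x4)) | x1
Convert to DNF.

x4 | x1

((x5 | x4) & (x1 | x4)) | x1
≡ (x5 & x1) | (x5 & x4) | (x4 & x1) | (x4 & x4) | x1   (distribute & over |)
≡ x4 | x1   (simplify)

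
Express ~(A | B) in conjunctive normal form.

~(A | B)
⇔ ~A & ~B   (De Morgan)

~A & ~B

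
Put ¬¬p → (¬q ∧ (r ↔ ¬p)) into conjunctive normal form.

(¬p ∨ ¬q) ∧ (¬p ∨ ¬r)

¬¬p → (¬q ∧ (r ↔ ¬p))
⇔ ¬¬¬p ∨ (¬q ∧ (r ↔ ¬p))   (eliminate →)
⇔ ¬¬¬p ∨ (¬q ∧ (r → ¬p) ∧ (¬p → r))   (eliminate ↔)
⇔ ¬¬¬p ∨ (¬q ∧ (¬r ∨ ¬p) ∧ (¬p → r))   (eliminate →)
⇔ ¬¬¬p ∨ (¬q ∧ (¬r ∨ ¬p) ∧ (¬¬p ∨ r))   (eliminate →)
⇔ ¬p ∨ (¬q ∧ (¬r ∨ ¬p) ∧ (¬¬p ∨ r))   (double negation)
⇔ ¬p ∨ (¬q ∧ (¬r ∨ ¬p) ∧ (p ∨ r))   (double negation)
⇔ (¬p ∨ ¬q) ∧ (¬p ∨ ¬r ∨ ¬p) ∧ (¬p ∨ p ∨ r)   (distribute ∨ over ∧)
⇔ (¬p ∨ ¬q) ∧ (¬p ∨ ¬r)   (simplify)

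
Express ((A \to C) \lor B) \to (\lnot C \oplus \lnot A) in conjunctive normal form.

((A \to C) \lor B) \to (\lnot C \oplus \lnot A)
= \lnot ((A \to C) \lor B) \lor (\lnot C \oplus \lnot A)   (eliminate \to)
= \lnot (\lnot A \lor C \lor B) \lor (\lnot C \oplus \lnot A)   (eliminate \to)
= \lnot (\lnot A \lor C \lor B) \lor ((\lnot C \lor \lnot A) \land \lnot (\lnot C \land \lnot A))   (expand \oplus)
= (\lnot \lnot A \land \lnot C \land \lnot B) \lor ((\lnot C \lor \lnot A) \land \lnot (\lnot C \land \lnot A))   (De Morgan)
= (A \land \lnot C \land \lnot B) \lor ((\lnot C \lor \lnot A) \land \lnot (\lnot C \land \lnot A))   (double negation)
= (A \land \lnot C \land \lnot B) \lor ((\lnot C \lor \lnot A) \land (\lnot \lnot C \lor \lnot \lnot A))   (De Morgan)
= (A \land \lnot C \land \lnot B) \lor ((\lnot C \lor \lnot A) \land (C \lor \lnot \lnot A))   (double negation)
= (A \land \lnot C \land \lnot B) \lor ((\lnot C \lor \lnot A) \land (C \lor A))   (double negation)
= (A \lor \lnot C \lor \lnot A) \land (A \lor C \lor A) \land (\lnot C \lor \lnot C \lor \lnot A) \land (\lnot C \lor C \lor A) \land (\lnot B \lor \lnot C \lor \lnot A) \land (\lnot B \lor C \lor A)   (distribute \lor over \land)
= (A \lor C) \land (\lnot C \lor \lnot A)   (simplify)

(A \lor C) \land (\lnot C \lor \lnot A)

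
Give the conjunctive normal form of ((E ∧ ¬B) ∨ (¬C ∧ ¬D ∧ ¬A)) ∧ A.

((E ∧ ¬B) ∨ (¬C ∧ ¬D ∧ ¬A)) ∧ A
≡ (E ∨ ¬C) ∧ (E ∨ ¬D) ∧ (E ∨ ¬A) ∧ (¬B ∨ ¬C) ∧ (¬B ∨ ¬D) ∧ (¬B ∨ ¬A) ∧ A   [distribute ∨ over ∧]

(E ∨ ¬C) ∧ (E ∨ ¬D) ∧ (E ∨ ¬A) ∧ (¬B ∨ ¬C) ∧ (¬B ∨ ¬D) ∧ (¬B ∨ ¬A) ∧ A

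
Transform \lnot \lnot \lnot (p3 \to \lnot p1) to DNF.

p3 \land p1

\lnot \lnot \lnot (p3 \to \lnot p1)
≡ \lnot \lnot \lnot (\lnot p3 \lor \lnot p1)   [eliminate \to]
≡ \lnot (\lnot p3 \lor \lnot p1)   [double negation]
≡ \lnot \lnot p3 \land \lnot \lnot p1   [De Morgan]
≡ p3 \land \lnot \lnot p1   [double negation]
≡ p3 \land p1   [double negation]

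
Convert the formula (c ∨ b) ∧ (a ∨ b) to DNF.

(c ∧ a) ∨ b

(c ∨ b) ∧ (a ∨ b)
⇔ (c ∧ a) ∨ (c ∧ b) ∨ (b ∧ a) ∨ (b ∧ b)
⇔ (c ∧ a) ∨ b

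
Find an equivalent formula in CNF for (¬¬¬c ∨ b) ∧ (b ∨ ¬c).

¬c ∨ b

(¬¬¬c ∨ b) ∧ (b ∨ ¬c)
⇔ (¬c ∨ b) ∧ (b ∨ ¬c)   [double negation]
⇔ ¬c ∨ b   [simplify]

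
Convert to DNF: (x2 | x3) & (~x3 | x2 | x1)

x2 | (x3 & x1)

(x2 | x3) & (~x3 | x2 | x1)
≡ (x2 & ~x3) | (x2 & x2) | (x2 & x1) | (x3 & ~x3) | (x3 & x2) | (x3 & x1)   [distribute & over |]
≡ x2 | (x3 & x1)   [simplify]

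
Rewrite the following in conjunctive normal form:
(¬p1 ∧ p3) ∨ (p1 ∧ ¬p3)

(¬p1 ∨ ¬p3) ∧ (p3 ∨ p1)

(¬p1 ∧ p3) ∨ (p1 ∧ ¬p3)
⇔ (¬p1 ∨ p1) ∧ (¬p1 ∨ ¬p3) ∧ (p3 ∨ p1) ∧ (p3 ∨ ¬p3)   [distribute ∨ over ∧]
⇔ (¬p1 ∨ ¬p3) ∧ (p3 ∨ p1)   [simplify]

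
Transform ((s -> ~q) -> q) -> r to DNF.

~q | r

((s -> ~q) -> q) -> r
⇔ ~((s -> ~q) -> q) | r   (eliminate ->)
⇔ ~(~(s -> ~q) | q) | r   (eliminate ->)
⇔ ~(~(~s | ~q) | q) | r   (eliminate ->)
⇔ (~~(~s | ~q) & ~q) | r   (De Morgan)
⇔ ((~s | ~q) & ~q) | r   (double negation)
⇔ (~s & ~q) | (~q & ~q) | r   (distribute & over |)
⇔ ~q | r   (simplify)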